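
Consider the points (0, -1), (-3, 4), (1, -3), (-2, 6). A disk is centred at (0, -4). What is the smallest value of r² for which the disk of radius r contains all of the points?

104

The required radius is the distance from (0, -4) to the farthest point.
Squared distances: 9, 73, 2, 104.
Maximum is 104, attained at (-2, 6).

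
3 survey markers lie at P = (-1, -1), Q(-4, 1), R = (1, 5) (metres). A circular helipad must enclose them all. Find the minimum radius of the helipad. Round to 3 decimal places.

Side lengths²: PQ² = 13, PR² = 40, QR² = 41.
Since QR² = 41 < 40 + 13 = 53, the triangle is acute, so the smallest enclosing circle is the circumcircle.
Circumcentre = (-21/22, 51/22), r² = 2665/242.
r = √(2665/242) ≈ 3.318.

3.318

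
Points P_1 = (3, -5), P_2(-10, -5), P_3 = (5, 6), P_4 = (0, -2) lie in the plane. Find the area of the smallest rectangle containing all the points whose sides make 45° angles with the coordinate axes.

169

In coordinates u = x + y, v = x − y the rectangle is axis-aligned; the map (x,y)→(u,v) scales areas by 2.
u-values: -2, -15, 11, -2; range = 11 − (-15) = 26.
v-values: 8, -5, -1, 2; range = 8 − (-5) = 13.
Area = (26 × 13) / 2 = 169.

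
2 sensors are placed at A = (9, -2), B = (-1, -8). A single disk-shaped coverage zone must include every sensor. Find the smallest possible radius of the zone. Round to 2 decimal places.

The smallest circle enclosing two points has them as diameter endpoints.
Centre = midpoint = (4, -5); r² = |AB|²/4 = 136/4 = 34.
r = √34 ≈ 5.83.

5.83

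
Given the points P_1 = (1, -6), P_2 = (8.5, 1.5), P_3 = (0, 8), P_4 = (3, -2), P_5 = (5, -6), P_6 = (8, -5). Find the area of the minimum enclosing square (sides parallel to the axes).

196

The bounding box has width 8.5 and height 14.
An axis-aligned square enclosing the set must have side ≥ max(width, height).
So the minimum side is max(8.5, 14) = 14.
Area = 14² = 196.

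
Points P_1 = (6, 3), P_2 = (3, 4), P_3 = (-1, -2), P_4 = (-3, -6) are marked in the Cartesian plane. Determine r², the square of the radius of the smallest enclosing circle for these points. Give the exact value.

By Welzl's lemma the MEC is supported by two points (diametrically opposite) or three points (on a circumcircle).
The farthest pair is P_1–P_4 with squared distance 162. The circle on this segment as diameter has centre (1.5, -1.5) and r² = 162/4 = 40.5.
Check P_2: distance² to centre = 32.5 ≤ 40.5, so it lies inside.
All remaining points lie in this disk, and no smaller disk contains both endpoints, so this is the minimum enclosing circle.

40.5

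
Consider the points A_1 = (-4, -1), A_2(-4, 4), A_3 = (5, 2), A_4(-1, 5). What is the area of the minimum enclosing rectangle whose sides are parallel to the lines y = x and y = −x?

In coordinates u = x + y, v = x − y the rectangle is axis-aligned; the map (x,y)→(u,v) scales areas by 2.
u-values: -5, 0, 7, 4; range = 7 − (-5) = 12.
v-values: -3, -8, 3, -6; range = 3 − (-8) = 11.
Area = (12 × 11) / 2 = 66.

66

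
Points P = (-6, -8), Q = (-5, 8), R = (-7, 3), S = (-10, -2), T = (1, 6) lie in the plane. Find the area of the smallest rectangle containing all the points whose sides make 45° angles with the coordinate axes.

In coordinates u = x + y, v = x − y the rectangle is axis-aligned; the map (x,y)→(u,v) scales areas by 2.
u-values: -14, 3, -4, -12, 7; range = 7 − (-14) = 21.
v-values: 2, -13, -10, -8, -5; range = 2 − (-13) = 15.
Area = (21 × 15) / 2 = 157.5.

157.5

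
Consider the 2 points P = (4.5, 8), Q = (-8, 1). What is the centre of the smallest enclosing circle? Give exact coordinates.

(-1.75, 4.5)

The smallest circle enclosing two points has them as diameter endpoints.
Centre = midpoint = (-1.75, 4.5); r² = |PQ|²/4 = 205.25/4 = 51.3125.
Centre = (-1.75, 4.5).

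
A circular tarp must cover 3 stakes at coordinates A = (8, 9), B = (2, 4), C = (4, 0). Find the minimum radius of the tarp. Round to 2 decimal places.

Side lengths²: AB² = 61, AC² = 97, BC² = 20.
Since AC² = 97 ≥ 61 + 20 = 81, the angle opposite AC is not acute, so the smallest enclosing circle has AC as diameter.
Centre = midpoint of AC = (6, 4.5), r² = 97/4 = 24.25.
r = √(24.25) ≈ 4.92.

4.92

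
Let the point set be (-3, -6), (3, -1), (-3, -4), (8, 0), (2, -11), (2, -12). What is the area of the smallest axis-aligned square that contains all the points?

144

The bounding box has width 11 and height 12.
An axis-aligned square enclosing the set must have side ≥ max(width, height).
So the minimum side is max(11, 12) = 12.
Area = 12² = 144.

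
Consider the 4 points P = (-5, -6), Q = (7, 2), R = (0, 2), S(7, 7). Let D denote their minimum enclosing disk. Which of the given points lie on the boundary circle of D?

The minimum enclosing circle of a finite set is fixed by two of the points (as a diameter) or three (as a circumcircle).
The farthest pair is P–S with squared distance 313. The circle on this segment as diameter has centre (1, 0.5) and r² = 313/4 = 78.25.
Check Q: distance² to centre = 38.25 ≤ 78.25, so it lies inside.
All remaining points lie in this disk, and no smaller disk contains both endpoints, so this is the minimum enclosing circle.
The points at distance exactly r from the centre are P, S — 2 points.

P, S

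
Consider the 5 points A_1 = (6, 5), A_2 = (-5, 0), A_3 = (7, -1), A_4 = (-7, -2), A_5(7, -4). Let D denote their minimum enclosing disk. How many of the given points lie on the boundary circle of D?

3

The minimum enclosing circle of a finite set is fixed by two of the points (as a diameter) or three (as a circumcircle).
The minimum enclosing circle is determined by three boundary points: A_1, A_4, A_5.
Their circumcentre is (25/62, -11/62) with r² = 111725/1922.
The farthest remaining point A_3 is at distance² 84941/1922 ≤ 111725/1922.
The points at distance exactly r from the centre are A_1, A_4, A_5 — 3 points.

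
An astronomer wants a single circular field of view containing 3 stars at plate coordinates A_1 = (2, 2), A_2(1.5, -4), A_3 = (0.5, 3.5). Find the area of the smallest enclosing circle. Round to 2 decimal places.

44.96

Side lengths²: A_1A_2² = 36.25, A_1A_3² = 4.5, A_2A_3² = 57.25.
Since A_2A_3² = 57.25 ≥ 36.25 + 4.5 = 40.75, the angle opposite A_2A_3 is not acute, so the smallest enclosing circle has A_2A_3 as diameter.
Centre = midpoint of A_2A_3 = (1, -0.25), r² = 57.25/4 = 14.3125.
Area = π·r² = π·14.3125 ≈ 44.96.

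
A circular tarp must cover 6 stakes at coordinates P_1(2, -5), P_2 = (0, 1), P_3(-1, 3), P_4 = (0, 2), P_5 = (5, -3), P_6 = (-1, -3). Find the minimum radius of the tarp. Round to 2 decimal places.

By Welzl's lemma the MEC is supported by two points (diametrically opposite) or three points (on a circumcircle).
The minimum enclosing circle is determined by three boundary points: P_1, P_3, P_5.
Their circumcentre is (1.3, -0.7) with r² = 18.98.
The farthest remaining point P_6 is at distance² 10.58 ≤ 18.98.
r = √(18.98) ≈ 4.36.

4.36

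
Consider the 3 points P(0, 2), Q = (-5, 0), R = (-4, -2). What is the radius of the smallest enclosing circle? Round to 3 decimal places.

2.838

Side lengths²: PQ² = 29, PR² = 32, QR² = 5.
Since PR² = 32 < 29 + 5 = 34, the triangle is acute, so the smallest enclosing circle is the circumcircle.
Circumcentre = (-13/6, 1/6), r² = 145/18.
r = √(145/18) ≈ 2.838.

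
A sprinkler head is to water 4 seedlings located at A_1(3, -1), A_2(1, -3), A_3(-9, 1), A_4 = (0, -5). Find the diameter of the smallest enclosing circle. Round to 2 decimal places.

12.17

A smallest enclosing disk is always determined by at most three of the input points on its boundary.
The farthest pair is A_1–A_3 with squared distance 148. The circle on this segment as diameter has centre (-3, 0) and r² = 148/4 = 37.
Check A_2: distance² to centre = 25 ≤ 37, so it lies inside.
All remaining points lie in this disk, and no smaller disk contains both endpoints, so this is the minimum enclosing circle.
Diameter = 2r = 2√37 ≈ 12.17.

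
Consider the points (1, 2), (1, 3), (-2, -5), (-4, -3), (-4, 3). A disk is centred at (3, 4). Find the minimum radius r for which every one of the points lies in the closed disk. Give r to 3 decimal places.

10.296

The required radius is the distance from (3, 4) to the farthest point.
Squared distances: 8, 5, 106, 98, 50.
Maximum is 106, attained at (-2, -5).
r = √106 ≈ 10.296.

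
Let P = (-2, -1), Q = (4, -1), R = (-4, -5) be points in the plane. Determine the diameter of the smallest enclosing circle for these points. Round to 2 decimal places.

Side lengths²: PQ² = 36, PR² = 20, QR² = 80.
Since QR² = 80 ≥ 36 + 20 = 56, the angle opposite QR is not acute, so the smallest enclosing circle has QR as diameter.
Centre = midpoint of QR = (0, -3), r² = 80/4 = 20.
Diameter = 2r = 2√20 ≈ 8.94.

8.94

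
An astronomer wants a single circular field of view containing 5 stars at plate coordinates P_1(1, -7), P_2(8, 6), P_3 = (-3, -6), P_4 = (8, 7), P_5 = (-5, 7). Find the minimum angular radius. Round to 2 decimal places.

8.61

The minimum enclosing circle of a finite set is fixed by two of the points (as a diameter) or three (as a circumcircle).
The minimum enclosing circle is determined by three boundary points: P_3, P_4, P_5.
Their circumcentre is (1.5, 35/26) with r² = 25085/338.
The farthest remaining point P_1 is at distance² 23629/338 ≤ 25085/338.
r = √(25085/338) ≈ 8.61.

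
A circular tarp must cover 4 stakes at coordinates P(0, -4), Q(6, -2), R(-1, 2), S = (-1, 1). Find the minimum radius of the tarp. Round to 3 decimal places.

By Welzl's lemma the MEC is supported by two points (diametrically opposite) or three points (on a circumcircle).
The minimum enclosing circle is determined by three boundary points: P, Q, R.
Their circumcentre is (83/38, -21/38) with r² = 12025/722.
The farthest remaining point S is at distance² 9061/722 ≤ 12025/722.
r = √(12025/722) ≈ 4.081.

4.081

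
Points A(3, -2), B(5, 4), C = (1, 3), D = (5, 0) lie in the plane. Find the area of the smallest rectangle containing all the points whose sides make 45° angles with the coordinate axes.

28

In coordinates u = x + y, v = x − y the rectangle is axis-aligned; the map (x,y)→(u,v) scales areas by 2.
u-values: 1, 9, 4, 5; range = 9 − 1 = 8.
v-values: 5, 1, -2, 5; range = 5 − (-2) = 7.
Area = (8 × 7) / 2 = 28.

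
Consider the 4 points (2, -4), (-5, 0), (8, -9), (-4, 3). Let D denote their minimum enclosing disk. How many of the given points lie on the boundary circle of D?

The farthest pair is (8, -9)–(-4, 3) with squared distance 288. The circle on this segment as diameter has centre (2, -3) and r² = 288/4 = 72.
Check (2, -4): distance² to centre = 1 ≤ 72, so it lies inside.
All remaining points lie in this disk, and no smaller disk contains both endpoints, so this is the minimum enclosing circle.
The points at distance exactly r from the centre are (8, -9), (-4, 3) — 2 points.

2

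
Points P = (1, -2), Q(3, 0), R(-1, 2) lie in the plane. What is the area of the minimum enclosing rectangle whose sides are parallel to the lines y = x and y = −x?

12

In coordinates u = x + y, v = x − y the rectangle is axis-aligned; the map (x,y)→(u,v) scales areas by 2.
u-values: -1, 3, 1; range = 3 − (-1) = 4.
v-values: 3, 3, -3; range = 3 − (-3) = 6.
Area = (4 × 6) / 2 = 12.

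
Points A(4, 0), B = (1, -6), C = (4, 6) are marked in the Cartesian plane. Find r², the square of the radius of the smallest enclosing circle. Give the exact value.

Side lengths²: AB² = 45, AC² = 36, BC² = 153.
Since BC² = 153 ≥ 45 + 36 = 81, the angle opposite BC is not acute, so the smallest enclosing circle has BC as diameter.
Centre = midpoint of BC = (2.5, 0), r² = 153/4 = 38.25.

38.25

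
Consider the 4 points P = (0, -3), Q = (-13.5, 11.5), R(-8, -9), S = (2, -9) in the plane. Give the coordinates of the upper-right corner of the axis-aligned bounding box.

(2, 11.5)

x-range [-13.5, 2], y-range [-9, 11.5].
The upper-right corner is (2, 11.5).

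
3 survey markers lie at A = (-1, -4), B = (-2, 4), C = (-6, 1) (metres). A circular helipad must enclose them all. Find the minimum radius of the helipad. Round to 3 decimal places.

Side lengths²: AB² = 65, AC² = 50, BC² = 25.
Since AB² = 65 < 50 + 25 = 75, the triangle is acute, so the smallest enclosing circle is the circumcircle.
Circumcentre = (-29/14, -1/14), r² = 1625/98.
r = √(1625/98) ≈ 4.072.

4.072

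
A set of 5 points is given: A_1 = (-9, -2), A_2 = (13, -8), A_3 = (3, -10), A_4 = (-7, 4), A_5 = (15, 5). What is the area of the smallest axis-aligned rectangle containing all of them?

x ranges over [-9, 15], width 24.
y ranges over [-10, 5], height 15.
Area = 24 × 15 = 360.

360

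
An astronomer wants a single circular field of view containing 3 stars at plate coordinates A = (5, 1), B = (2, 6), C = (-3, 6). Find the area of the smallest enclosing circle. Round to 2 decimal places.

Side lengths²: AB² = 34, AC² = 89, BC² = 25.
Since AC² = 89 ≥ 34 + 25 = 59, the angle opposite AC is not acute, so the smallest enclosing circle has AC as diameter.
Centre = midpoint of AC = (1, 3.5), r² = 89/4 = 22.25.
Area = π·r² = π·22.25 ≈ 69.90.

69.90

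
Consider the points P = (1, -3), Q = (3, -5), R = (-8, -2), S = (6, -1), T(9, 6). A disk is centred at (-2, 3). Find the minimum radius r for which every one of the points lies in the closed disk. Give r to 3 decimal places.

The required radius is the distance from (-2, 3) to the farthest point.
Squared distances: 45, 89, 61, 80, 130.
Maximum is 130, attained at T.
r = √130 ≈ 11.402.

11.402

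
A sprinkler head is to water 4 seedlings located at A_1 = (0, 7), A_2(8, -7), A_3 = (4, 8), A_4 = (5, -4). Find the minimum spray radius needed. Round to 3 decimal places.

The minimum enclosing circle of a finite set is fixed by two of the points (as a diameter) or three (as a circumcircle).
The farthest pair is A_1–A_2 with squared distance 260. The circle on this segment as diameter has centre (4, 0) and r² = 260/4 = 65.
Check A_3: distance² to centre = 64 ≤ 65, so it lies inside.
All remaining points lie in this disk, and no smaller disk contains both endpoints, so this is the minimum enclosing circle.
r = √65 ≈ 8.062.

8.062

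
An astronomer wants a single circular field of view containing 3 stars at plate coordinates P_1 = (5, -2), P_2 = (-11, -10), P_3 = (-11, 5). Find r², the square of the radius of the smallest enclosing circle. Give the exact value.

95.3125

Side lengths²: P_1P_2² = 320, P_1P_3² = 305, P_2P_3² = 225.
Since P_1P_2² = 320 < 305 + 225 = 530, the triangle is acute, so the smallest enclosing circle is the circumcircle.
Circumcentre = (-4.75, -2.5), r² = 95.3125.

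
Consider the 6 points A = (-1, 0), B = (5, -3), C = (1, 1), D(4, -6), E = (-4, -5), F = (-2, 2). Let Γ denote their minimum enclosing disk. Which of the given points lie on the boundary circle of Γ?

By Welzl's lemma the MEC is supported by two points (diametrically opposite) or three points (on a circumcircle).
The minimum enclosing circle is determined by three boundary points: D, E, F.
Their circumcentre is (11/29, -143/58) with r² = 86125/3364.
The farthest remaining point B is at distance² 72785/3364 ≤ 86125/3364.
The points at distance exactly r from the centre are D, E, F — 3 points.

D, E, F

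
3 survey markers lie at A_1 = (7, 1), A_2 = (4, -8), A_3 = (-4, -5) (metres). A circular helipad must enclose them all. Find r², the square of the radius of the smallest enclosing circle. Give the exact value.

57305/1458

Side lengths²: A_1A_2² = 90, A_1A_3² = 157, A_2A_3² = 73.
Since A_1A_3² = 157 < 90 + 73 = 163, the triangle is acute, so the smallest enclosing circle is the circumcircle.
Circumcentre = (29/18, -119/54), r² = 57305/1458.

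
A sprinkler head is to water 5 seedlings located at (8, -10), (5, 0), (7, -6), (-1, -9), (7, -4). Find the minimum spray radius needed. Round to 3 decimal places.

The minimum enclosing circle of a finite set is fixed by two of the points (as a diameter) or three (as a circumcircle).
The minimum enclosing circle is determined by three boundary points: (8, -10), (5, 0), (-1, -9).
Their circumcentre is (227/58, -335/58) with r² = 58097/1682.
The farthest remaining point (7, -4) is at distance² 21325/1682 ≤ 58097/1682.
r = √(58097/1682) ≈ 5.877.

5.877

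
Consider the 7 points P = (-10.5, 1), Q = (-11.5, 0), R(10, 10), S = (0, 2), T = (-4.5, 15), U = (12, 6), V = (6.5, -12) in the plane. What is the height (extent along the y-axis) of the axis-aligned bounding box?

max y = 15, min y = -12, so height = 27.

27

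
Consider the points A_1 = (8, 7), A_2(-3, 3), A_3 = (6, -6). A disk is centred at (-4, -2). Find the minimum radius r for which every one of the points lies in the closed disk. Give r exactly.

15

The required radius is the distance from (-4, -2) to the farthest point.
Squared distances: 225, 26, 116.
Maximum is 225, attained at A_1.
r = √225 = 15.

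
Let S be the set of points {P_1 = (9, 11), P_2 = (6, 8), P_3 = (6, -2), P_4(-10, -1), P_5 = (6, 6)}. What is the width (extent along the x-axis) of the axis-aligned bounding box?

max x = 9, min x = -10, so width = 19.

19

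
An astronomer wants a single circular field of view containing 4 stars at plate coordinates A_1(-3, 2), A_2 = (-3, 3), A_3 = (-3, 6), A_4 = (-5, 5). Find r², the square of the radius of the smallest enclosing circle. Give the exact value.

4.0625

The minimum enclosing circle of a finite set is fixed by two of the points (as a diameter) or three (as a circumcircle).
The minimum enclosing circle is determined by three boundary points: A_1, A_3, A_4.
Their circumcentre is (-3.25, 4) with r² = 4.0625.
The farthest remaining point A_2 is at distance² 1.0625 ≤ 4.0625.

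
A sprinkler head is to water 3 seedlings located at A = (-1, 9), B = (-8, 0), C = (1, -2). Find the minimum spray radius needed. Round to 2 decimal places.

6.19

Side lengths²: AB² = 130, AC² = 125, BC² = 85.
Since AB² = 130 < 125 + 85 = 210, the triangle is acute, so the smallest enclosing circle is the circumcircle.
Circumcentre = (-99/38, 115/38), r² = 27625/722.
r = √(27625/722) ≈ 6.19.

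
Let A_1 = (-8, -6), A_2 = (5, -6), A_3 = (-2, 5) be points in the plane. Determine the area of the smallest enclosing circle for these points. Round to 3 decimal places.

Side lengths²: A_1A_2² = 169, A_1A_3² = 157, A_2A_3² = 170.
Since A_2A_3² = 170 < 169 + 157 = 326, the triangle is acute, so the smallest enclosing circle is the circumcircle.
Circumcentre = (-1.5, -53/22), r² = 13345/242.
Area = π·r² = π·13345/242 ≈ 173.242.

173.242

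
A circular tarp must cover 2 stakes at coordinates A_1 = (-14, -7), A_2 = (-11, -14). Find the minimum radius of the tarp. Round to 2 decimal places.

The smallest circle enclosing two points has them as diameter endpoints.
Centre = midpoint = (-12.5, -10.5); r² = |A_1A_2|²/4 = 58/4 = 14.5.
r = √(14.5) ≈ 3.81.

3.81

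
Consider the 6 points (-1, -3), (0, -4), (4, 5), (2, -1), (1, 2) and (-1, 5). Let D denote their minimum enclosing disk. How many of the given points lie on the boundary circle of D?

3

By Welzl's lemma the MEC is supported by two points (diametrically opposite) or three points (on a circumcircle).
The minimum enclosing circle is determined by three boundary points: (0, -4), (4, 5), (-1, 5).
Their circumcentre is (1.5, 13/18) with r² = 3977/162.
The farthest remaining point (-1, -3) is at distance² 3257/162 ≤ 3977/162.
The points at distance exactly r from the centre are (0, -4), (4, 5), (-1, 5) — 3 points.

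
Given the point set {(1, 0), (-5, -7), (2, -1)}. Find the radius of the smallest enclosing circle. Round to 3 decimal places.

Call the three points A, B, C in the order given.
Side lengths²: AB² = 85, AC² = 2, BC² = 85.
Since BC² = 85 < 85 + 2 = 87, the triangle is acute, so the smallest enclosing circle is the circumcircle.
Circumcentre = (-45/26, -97/26), r² = 7225/338.
r = √(7225/338) ≈ 4.623.

4.623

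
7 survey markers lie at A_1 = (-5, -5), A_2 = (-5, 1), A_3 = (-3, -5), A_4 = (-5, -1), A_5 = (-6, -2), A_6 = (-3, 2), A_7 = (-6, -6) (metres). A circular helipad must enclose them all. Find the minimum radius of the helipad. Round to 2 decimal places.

4.27

A smallest enclosing disk is always determined by at most three of the input points on its boundary.
The farthest pair is A_6–A_7 with squared distance 73. The circle on this segment as diameter has centre (-4.5, -2) and r² = 73/4 = 18.25.
Check A_1: distance² to centre = 9.25 ≤ 18.25, so it lies inside.
All remaining points lie in this disk, and no smaller disk contains both endpoints, so this is the minimum enclosing circle.
r = √(18.25) ≈ 4.27.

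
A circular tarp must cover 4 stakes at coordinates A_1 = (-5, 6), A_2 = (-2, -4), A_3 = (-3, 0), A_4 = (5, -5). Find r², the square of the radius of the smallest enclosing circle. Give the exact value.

55.25

A smallest enclosing disk is always determined by at most three of the input points on its boundary.
The farthest pair is A_1–A_4 with squared distance 221. The circle on this segment as diameter has centre (0, 0.5) and r² = 221/4 = 55.25.
Check A_2: distance² to centre = 24.25 ≤ 55.25, so it lies inside.
All remaining points lie in this disk, and no smaller disk contains both endpoints, so this is the minimum enclosing circle.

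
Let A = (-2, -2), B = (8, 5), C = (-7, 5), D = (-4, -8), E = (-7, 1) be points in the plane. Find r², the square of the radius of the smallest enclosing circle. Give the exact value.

The minimum enclosing circle of a finite set is fixed by two of the points (as a diameter) or three (as a circumcircle).
The minimum enclosing circle is determined by three boundary points: B, C, D.
Their circumcentre is (0.5, -3/26) with r² = 27857/338.
The farthest remaining point E is at distance² 19433/338 ≤ 27857/338.

27857/338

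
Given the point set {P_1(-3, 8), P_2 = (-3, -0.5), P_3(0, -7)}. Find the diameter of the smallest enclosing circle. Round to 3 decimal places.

Side lengths²: P_1P_2² = 72.25, P_1P_3² = 234, P_2P_3² = 51.25.
Since P_1P_3² = 234 ≥ 72.25 + 51.25 = 123.5, the angle opposite P_1P_3 is not acute, so the smallest enclosing circle has P_1P_3 as diameter.
Centre = midpoint of P_1P_3 = (-1.5, 0.5), r² = 234/4 = 58.5.
Diameter = 2r = 2√(58.5) ≈ 15.297.

15.297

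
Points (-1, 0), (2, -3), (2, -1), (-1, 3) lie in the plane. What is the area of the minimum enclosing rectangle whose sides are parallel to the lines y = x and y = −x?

In coordinates u = x + y, v = x − y the rectangle is axis-aligned; the map (x,y)→(u,v) scales areas by 2.
u-values: -1, -1, 1, 2; range = 2 − (-1) = 3.
v-values: -1, 5, 3, -4; range = 5 − (-4) = 9.
Area = (3 × 9) / 2 = 13.5.

13.5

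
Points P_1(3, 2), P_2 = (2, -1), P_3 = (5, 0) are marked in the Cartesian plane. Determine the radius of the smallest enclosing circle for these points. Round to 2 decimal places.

Side lengths²: P_1P_2² = 10, P_1P_3² = 8, P_2P_3² = 10.
Since P_2P_3² = 10 < 10 + 8 = 18, the triangle is acute, so the smallest enclosing circle is the circumcircle.
Circumcentre = (3.25, 0.25), r² = 3.125.
r = √(3.125) ≈ 1.77.

1.77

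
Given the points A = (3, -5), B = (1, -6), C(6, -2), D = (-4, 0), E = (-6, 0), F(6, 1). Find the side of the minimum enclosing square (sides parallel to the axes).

12

The bounding box has width 12 and height 7.
An axis-aligned square enclosing the set must have side ≥ max(width, height).
So the minimum side is max(12, 7) = 12.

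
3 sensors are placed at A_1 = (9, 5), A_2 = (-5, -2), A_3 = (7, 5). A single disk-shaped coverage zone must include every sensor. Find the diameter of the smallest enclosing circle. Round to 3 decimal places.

Side lengths²: A_1A_2² = 245, A_1A_3² = 4, A_2A_3² = 193.
Since A_1A_2² = 245 ≥ 193 + 4 = 197, the angle opposite A_1A_2 is not acute, so the smallest enclosing circle has A_1A_2 as diameter.
Centre = midpoint of A_1A_2 = (2, 1.5), r² = 245/4 = 61.25.
Diameter = 2r = 2√(61.25) ≈ 15.652.

15.652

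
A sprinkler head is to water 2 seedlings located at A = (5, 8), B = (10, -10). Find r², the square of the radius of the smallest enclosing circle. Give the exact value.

87.25

The smallest circle enclosing two points has them as diameter endpoints.
Centre = midpoint = (7.5, -1); r² = |AB|²/4 = 349/4 = 87.25.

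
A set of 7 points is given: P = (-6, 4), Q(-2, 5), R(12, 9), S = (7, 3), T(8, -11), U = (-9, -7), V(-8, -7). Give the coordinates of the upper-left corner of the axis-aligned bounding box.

x-range [-9, 12], y-range [-11, 9].
The upper-left corner is (-9, 9).

(-9, 9)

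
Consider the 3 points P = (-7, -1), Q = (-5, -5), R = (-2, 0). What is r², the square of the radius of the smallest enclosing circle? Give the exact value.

Side lengths²: PQ² = 20, PR² = 26, QR² = 34.
Since QR² = 34 < 26 + 20 = 46, the triangle is acute, so the smallest enclosing circle is the circumcircle.
Circumcentre = (-46/11, -23/11), r² = 1105/121.

1105/121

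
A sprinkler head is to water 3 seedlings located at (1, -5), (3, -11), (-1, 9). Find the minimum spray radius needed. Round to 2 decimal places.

10.20

Call the three points A, B, C in the order given.
Side lengths²: AB² = 40, AC² = 200, BC² = 416.
Since BC² = 416 ≥ 200 + 40 = 240, the angle opposite BC is not acute, so the smallest enclosing circle has BC as diameter.
Centre = midpoint of BC = (1, -1), r² = 416/4 = 104.
r = √104 ≈ 10.20.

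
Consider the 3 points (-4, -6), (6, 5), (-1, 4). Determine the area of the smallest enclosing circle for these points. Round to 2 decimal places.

173.57

Call the three points A, B, C in the order given.
Side lengths²: AB² = 221, AC² = 109, BC² = 50.
Since AB² = 221 ≥ 109 + 50 = 159, the angle opposite AB is not acute, so the smallest enclosing circle has AB as diameter.
Centre = midpoint of AB = (1, -0.5), r² = 221/4 = 55.25.
Area = π·r² = π·55.25 ≈ 173.57.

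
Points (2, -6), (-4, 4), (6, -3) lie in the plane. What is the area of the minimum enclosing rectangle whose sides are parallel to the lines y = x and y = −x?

In coordinates u = x + y, v = x − y the rectangle is axis-aligned; the map (x,y)→(u,v) scales areas by 2.
u-values: -4, 0, 3; range = 3 − (-4) = 7.
v-values: 8, -8, 9; range = 9 − (-8) = 17.
Area = (7 × 17) / 2 = 59.5.

59.5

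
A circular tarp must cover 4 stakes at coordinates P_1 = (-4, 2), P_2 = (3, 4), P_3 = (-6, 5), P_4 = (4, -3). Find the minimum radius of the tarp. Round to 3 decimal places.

The minimum enclosing circle of a finite set is fixed by two of the points (as a diameter) or three (as a circumcircle).
The farthest pair is P_3–P_4 with squared distance 164. The circle on this segment as diameter has centre (-1, 1) and r² = 164/4 = 41.
Check P_1: distance² to centre = 10 ≤ 41, so it lies inside.
All remaining points lie in this disk, and no smaller disk contains both endpoints, so this is the minimum enclosing circle.
r = √41 ≈ 6.403.

6.403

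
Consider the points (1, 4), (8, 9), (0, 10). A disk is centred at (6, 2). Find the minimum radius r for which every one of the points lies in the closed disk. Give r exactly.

The required radius is the distance from (6, 2) to the farthest point.
Squared distances: 29, 53, 100.
Maximum is 100, attained at (0, 10).
r = √100 = 10.

10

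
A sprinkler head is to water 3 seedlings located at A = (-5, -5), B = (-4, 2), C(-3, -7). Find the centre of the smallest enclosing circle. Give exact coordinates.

Side lengths²: AB² = 50, AC² = 8, BC² = 82.
Since BC² = 82 ≥ 50 + 8 = 58, the angle opposite BC is not acute, so the smallest enclosing circle has BC as diameter.
Centre = midpoint of BC = (-3.5, -2.5), r² = 82/4 = 20.5.
Centre = (-3.5, -2.5).

(-3.5, -2.5)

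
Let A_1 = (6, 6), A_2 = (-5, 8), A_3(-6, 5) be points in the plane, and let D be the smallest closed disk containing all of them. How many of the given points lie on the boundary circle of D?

2

Side lengths²: A_1A_2² = 125, A_1A_3² = 145, A_2A_3² = 10.
Since A_1A_3² = 145 ≥ 125 + 10 = 135, the angle opposite A_1A_3 is not acute, so the smallest enclosing circle has A_1A_3 as diameter.
Centre = midpoint of A_1A_3 = (0, 5.5), r² = 145/4 = 36.25.
The points at distance exactly r from the centre are A_1, A_3 — 2 points.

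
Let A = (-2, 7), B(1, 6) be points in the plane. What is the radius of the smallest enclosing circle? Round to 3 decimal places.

The smallest circle enclosing two points has them as diameter endpoints.
Centre = midpoint = (-0.5, 6.5); r² = |AB|²/4 = 10/4 = 2.5.
r = √(2.5) ≈ 1.581.

1.581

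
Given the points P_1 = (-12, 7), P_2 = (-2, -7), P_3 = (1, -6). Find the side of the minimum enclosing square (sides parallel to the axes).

The bounding box has width 13 and height 14.
An axis-aligned square enclosing the set must have side ≥ max(width, height).
So the minimum side is max(13, 14) = 14.

14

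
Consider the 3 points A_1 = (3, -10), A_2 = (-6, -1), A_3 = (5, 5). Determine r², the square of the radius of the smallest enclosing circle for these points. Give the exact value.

35953/578

Side lengths²: A_1A_2² = 162, A_1A_3² = 229, A_2A_3² = 157.
Since A_1A_3² = 229 < 162 + 157 = 319, the triangle is acute, so the smallest enclosing circle is the circumcircle.
Circumcentre = (61/34, -75/34), r² = 35953/578.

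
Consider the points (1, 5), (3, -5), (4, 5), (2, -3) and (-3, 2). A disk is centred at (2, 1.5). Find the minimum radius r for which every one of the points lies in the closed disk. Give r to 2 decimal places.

The required radius is the distance from (2, 1.5) to the farthest point.
Squared distances: 13.25, 43.25, 16.25, 20.25, 25.25.
Maximum is 43.25, attained at (3, -5).
r = √(43.25) ≈ 6.58.

6.58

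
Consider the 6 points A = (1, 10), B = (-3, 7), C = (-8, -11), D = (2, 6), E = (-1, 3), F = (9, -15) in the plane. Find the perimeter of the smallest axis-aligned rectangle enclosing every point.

Width = max x − min x = 9 − (-8) = 17.
Height = max y − min y = 10 − (-15) = 25.
Perimeter = 2(17 + 25) = 84.

84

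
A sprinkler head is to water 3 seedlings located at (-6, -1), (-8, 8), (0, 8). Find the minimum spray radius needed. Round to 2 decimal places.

Call the three points A, B, C in the order given.
Side lengths²: AB² = 85, AC² = 117, BC² = 64.
Since AC² = 117 < 85 + 64 = 149, the triangle is acute, so the smallest enclosing circle is the circumcircle.
Circumcentre = (-4, 25/6), r² = 1105/36.
r = √(1105/36) ≈ 5.54.

5.54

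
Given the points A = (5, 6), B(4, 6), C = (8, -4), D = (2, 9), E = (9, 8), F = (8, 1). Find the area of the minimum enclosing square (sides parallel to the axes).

The bounding box has width 7 and height 13.
An axis-aligned square enclosing the set must have side ≥ max(width, height).
So the minimum side is max(7, 13) = 13.
Area = 13² = 169.

169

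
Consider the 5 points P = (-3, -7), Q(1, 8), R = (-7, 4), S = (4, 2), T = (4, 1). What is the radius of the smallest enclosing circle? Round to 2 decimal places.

7.76

By Welzl's lemma the MEC is supported by two points (diametrically opposite) or three points (on a circumcircle).
The farthest pair is P–Q with squared distance 241. The circle on this segment as diameter has centre (-1, 0.5) and r² = 241/4 = 60.25.
Check R: distance² to centre = 48.25 ≤ 60.25, so it lies inside.
All remaining points lie in this disk, and no smaller disk contains both endpoints, so this is the minimum enclosing circle.
r = √(60.25) ≈ 7.76.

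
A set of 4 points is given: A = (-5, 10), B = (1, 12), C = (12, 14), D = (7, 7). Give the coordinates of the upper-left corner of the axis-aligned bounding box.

x-range [-5, 12], y-range [7, 14].
The upper-left corner is (-5, 14).

(-5, 14)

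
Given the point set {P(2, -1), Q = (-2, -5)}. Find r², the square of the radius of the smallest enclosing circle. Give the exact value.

The smallest circle enclosing two points has them as diameter endpoints.
Centre = midpoint = (0, -3); r² = |PQ|²/4 = 32/4 = 8.

8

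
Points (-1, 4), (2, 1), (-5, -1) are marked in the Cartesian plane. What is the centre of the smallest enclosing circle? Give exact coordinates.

(-29/18, 7/18)

Call the three points A, B, C in the order given.
Side lengths²: AB² = 18, AC² = 41, BC² = 53.
Since BC² = 53 < 41 + 18 = 59, the triangle is acute, so the smallest enclosing circle is the circumcircle.
Circumcentre = (-29/18, 7/18), r² = 2173/162.
Centre = (-29/18, 7/18).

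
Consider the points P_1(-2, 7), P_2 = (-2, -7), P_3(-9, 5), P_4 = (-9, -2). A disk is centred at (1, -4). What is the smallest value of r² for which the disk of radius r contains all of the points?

181

The required radius is the distance from (1, -4) to the farthest point.
Squared distances: 130, 18, 181, 104.
Maximum is 181, attained at P_3.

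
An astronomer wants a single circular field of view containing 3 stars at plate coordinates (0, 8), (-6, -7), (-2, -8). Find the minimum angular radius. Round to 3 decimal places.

Call the three points A, B, C in the order given.
Side lengths²: AB² = 261, AC² = 260, BC² = 17.
Since AB² = 261 < 260 + 17 = 277, the triangle is acute, so the smallest enclosing circle is the circumcircle.
Circumcentre = (-23/11, 3/22), r² = 32045/484.
r = √(32045/484) ≈ 8.137.

8.137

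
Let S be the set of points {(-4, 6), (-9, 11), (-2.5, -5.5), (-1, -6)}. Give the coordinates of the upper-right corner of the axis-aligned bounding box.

x-range [-9, -1], y-range [-6, 11].
The upper-right corner is (-1, 11).

(-1, 11)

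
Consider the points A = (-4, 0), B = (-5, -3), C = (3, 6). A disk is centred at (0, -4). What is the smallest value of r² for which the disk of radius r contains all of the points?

The required radius is the distance from (0, -4) to the farthest point.
Squared distances: 32, 26, 109.
Maximum is 109, attained at C.

109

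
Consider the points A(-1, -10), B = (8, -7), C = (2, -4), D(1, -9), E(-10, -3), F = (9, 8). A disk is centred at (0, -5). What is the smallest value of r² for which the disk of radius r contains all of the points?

The required radius is the distance from (0, -5) to the farthest point.
Squared distances: 26, 68, 5, 17, 104, 250.
Maximum is 250, attained at F.

250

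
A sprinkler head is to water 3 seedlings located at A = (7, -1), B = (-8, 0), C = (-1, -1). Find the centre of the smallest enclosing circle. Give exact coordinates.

Side lengths²: AB² = 226, AC² = 64, BC² = 50.
Since AB² = 226 ≥ 64 + 50 = 114, the angle opposite AB is not acute, so the smallest enclosing circle has AB as diameter.
Centre = midpoint of AB = (-0.5, -0.5), r² = 226/4 = 56.5.
Centre = (-0.5, -0.5).

(-0.5, -0.5)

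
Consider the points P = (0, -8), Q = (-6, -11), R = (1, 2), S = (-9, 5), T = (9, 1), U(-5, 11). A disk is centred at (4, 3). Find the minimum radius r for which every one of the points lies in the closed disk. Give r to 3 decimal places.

17.205

The required radius is the distance from (4, 3) to the farthest point.
Squared distances: 137, 296, 10, 173, 29, 145.
Maximum is 296, attained at Q.
r = √296 ≈ 17.205.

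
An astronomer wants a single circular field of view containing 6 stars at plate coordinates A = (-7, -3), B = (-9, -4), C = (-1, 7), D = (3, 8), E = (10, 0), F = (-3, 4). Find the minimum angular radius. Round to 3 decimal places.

9.730

A smallest enclosing disk is always determined by at most three of the input points on its boundary.
The minimum enclosing circle is determined by three boundary points: B, D, E.
Their circumcentre is (11/30, -41/30) with r² = 42601/450.
The farthest remaining point C is at distance² 32341/450 ≤ 42601/450.
r = √(42601/450) ≈ 9.730.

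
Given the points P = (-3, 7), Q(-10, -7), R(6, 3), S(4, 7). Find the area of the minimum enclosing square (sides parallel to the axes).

256

The bounding box has width 16 and height 14.
An axis-aligned square enclosing the set must have side ≥ max(width, height).
So the minimum side is max(16, 14) = 16.
Area = 16² = 256.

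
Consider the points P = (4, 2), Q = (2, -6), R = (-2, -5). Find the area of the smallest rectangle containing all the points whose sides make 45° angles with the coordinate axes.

In coordinates u = x + y, v = x − y the rectangle is axis-aligned; the map (x,y)→(u,v) scales areas by 2.
u-values: 6, -4, -7; range = 6 − (-7) = 13.
v-values: 2, 8, 3; range = 8 − 2 = 6.
Area = (13 × 6) / 2 = 39.

39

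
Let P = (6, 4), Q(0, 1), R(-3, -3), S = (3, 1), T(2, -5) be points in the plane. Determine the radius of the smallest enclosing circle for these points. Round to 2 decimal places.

5.70

A smallest enclosing disk is always determined by at most three of the input points on its boundary.
The farthest pair is P–R with squared distance 130. The circle on this segment as diameter has centre (1.5, 0.5) and r² = 130/4 = 32.5.
Check Q: distance² to centre = 2.5 ≤ 32.5, so it lies inside.
All remaining points lie in this disk, and no smaller disk contains both endpoints, so this is the minimum enclosing circle.
r = √(32.5) ≈ 5.70.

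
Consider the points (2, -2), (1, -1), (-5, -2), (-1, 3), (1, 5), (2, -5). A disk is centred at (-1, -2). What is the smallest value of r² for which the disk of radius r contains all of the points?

53

The required radius is the distance from (-1, -2) to the farthest point.
Squared distances: 9, 5, 16, 25, 53, 18.
Maximum is 53, attained at (1, 5).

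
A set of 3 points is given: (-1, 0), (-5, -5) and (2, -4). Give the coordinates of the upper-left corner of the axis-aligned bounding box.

(-5, 0)

x-range [-5, 2], y-range [-5, 0].
The upper-left corner is (-5, 0).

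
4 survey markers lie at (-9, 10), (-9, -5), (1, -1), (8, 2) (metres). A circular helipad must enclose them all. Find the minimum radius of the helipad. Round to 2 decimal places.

10.16

A smallest enclosing disk is always determined by at most three of the input points on its boundary.
The minimum enclosing circle is determined by three boundary points: (-9, 10), (-9, -5), (8, 2).
Their circumcentre is (-73/34, 2.5) with r² = 59657/578.
The farthest remaining point (1, -1) is at distance² 12805/578 ≤ 59657/578.
r = √(59657/578) ≈ 10.16.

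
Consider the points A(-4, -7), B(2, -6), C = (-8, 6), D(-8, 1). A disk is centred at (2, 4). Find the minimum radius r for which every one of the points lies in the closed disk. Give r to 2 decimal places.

The required radius is the distance from (2, 4) to the farthest point.
Squared distances: 157, 100, 104, 109.
Maximum is 157, attained at A.
r = √157 ≈ 12.53.

12.53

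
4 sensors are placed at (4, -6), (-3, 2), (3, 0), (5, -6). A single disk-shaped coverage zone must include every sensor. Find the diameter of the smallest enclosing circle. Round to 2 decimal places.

A smallest enclosing disk is always determined by at most three of the input points on its boundary.
The farthest pair is (-3, 2)–(5, -6) with squared distance 128. The circle on this segment as diameter has centre (1, -2) and r² = 128/4 = 32.
Check (4, -6): distance² to centre = 25 ≤ 32, so it lies inside.
All remaining points lie in this disk, and no smaller disk contains both endpoints, so this is the minimum enclosing circle.
Diameter = 2r = 2√32 ≈ 11.31.

11.31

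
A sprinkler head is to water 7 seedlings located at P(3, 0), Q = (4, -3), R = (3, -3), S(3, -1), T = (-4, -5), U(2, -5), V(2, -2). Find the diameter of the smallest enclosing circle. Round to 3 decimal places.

By Welzl's lemma the MEC is supported by two points (diametrically opposite) or three points (on a circumcircle).
The minimum enclosing circle is determined by three boundary points: P, Q, T.
Their circumcentre is (-4/13, -36/13) with r² = 3145/169.
The farthest remaining point S is at distance² 2378/169 ≤ 3145/169.
Diameter = 2r = 2√(3145/169) ≈ 8.628.

8.628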